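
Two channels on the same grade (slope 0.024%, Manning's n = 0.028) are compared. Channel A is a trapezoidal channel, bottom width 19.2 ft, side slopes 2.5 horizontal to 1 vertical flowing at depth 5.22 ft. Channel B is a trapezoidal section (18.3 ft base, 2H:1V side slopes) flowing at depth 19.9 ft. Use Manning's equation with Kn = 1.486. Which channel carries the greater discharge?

Channel A: With bottom width b = 19.2 ft and side slope z = 2.5: A = (b + zy)y = (19.2 + 2.5×5.22)×5.22 = 168.3 ft²; P = b + 2y√(1+z²) = 19.2 + 2×5.22×2.693 = 47.31 ft. Hydraulic radius R = A/P = 168.3/47.31 = 3.558 ft. Q_A = (1.486/0.028)·168.3·3.558^(2/3)·√0.00024 = 322.6 ft³/s.
Channel B: With bottom width b = 18.3 ft and side slope z = 2: A = (b + zy)y = (18.3 + 2×19.9)×19.9 = 1156 ft²; P = b + 2y√(1+z²) = 18.3 + 2×19.9×2.236 = 107.3 ft. Hydraulic radius R = A/P = 1156/107.3 = 10.78 ft. Q_B = (1.486/0.028)·1156·10.78^(2/3)·√0.00024 = 4638 ft³/s.
Q_A = 322.6 ft³/s vs Q_B = 4638 ft³/s, so channel B carries more.

channel B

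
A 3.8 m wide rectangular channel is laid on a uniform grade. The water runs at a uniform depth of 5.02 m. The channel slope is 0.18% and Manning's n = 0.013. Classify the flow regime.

Flow area A = b·y = 3.8 × 5.02 = 19.08 m². Wetted perimeter P = b + 2y = 3.8 + 2×5.02 = 13.84 m.
Hydraulic radius R = A/P = 19.08/13.84 = 1.378 m.
V = (1/n) R^(2/3) √S = (1/0.013) × 1.378^(2/3) × √0.0018 = 4.042 m/s. Hydraulic depth D_h = A/T = 19.08/3.8 = 5.02 m.
Froude number Fr = V/√(g·D_h) = 4.042/√(9.81×5.02) = 0.576, which is less than 1, so the flow is subcritical.

subcritical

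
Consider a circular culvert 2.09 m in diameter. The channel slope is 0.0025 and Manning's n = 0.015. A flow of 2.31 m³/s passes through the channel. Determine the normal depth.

Manning's equation rearranged: A R^(2/3) = nQ / (1·√S) = 0.015 × 2.31 / (√0.0025) = 0.693.
Trying y = 0.653 m: A R^(2/3) = 0.4714 — short.
Trying y = 1 m: A R^(2/3) = 1.032 — over.
Trying y = 0.801 m: A R^(2/3) = 0.6933 — ≈ 0.693.

y_n = 0.801 m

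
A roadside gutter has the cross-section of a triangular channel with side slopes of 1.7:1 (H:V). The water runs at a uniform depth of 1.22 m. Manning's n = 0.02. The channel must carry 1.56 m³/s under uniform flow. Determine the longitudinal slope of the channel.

For a triangular section with side slope z = 1.7: A = zy² = 1.7×1.22² = 2.53 m²; P = 2y√(1+z²) = 2×1.22×1.972 = 4.812 m.
Hydraulic radius R = A/P = 2.53/4.812 = 0.5258 m.
From Manning's equation, S = [nQ / (1 A R^(2/3))]² = [0.02 × 1.56 / (1 × 2.53 × 0.5258^(2/3))]² = 0.000358.

S = 0.000358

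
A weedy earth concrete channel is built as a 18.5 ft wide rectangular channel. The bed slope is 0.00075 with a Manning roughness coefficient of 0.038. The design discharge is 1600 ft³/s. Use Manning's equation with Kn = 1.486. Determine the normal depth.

y_n = 23 ft

Manning's equation rearranged: A R^(2/3) = nQ / (1.486·√S) = 0.038 × 1600 / (1.486 × √0.00075) = 1494.
At y = 19.5 ft: A R^(2/3) = 1227 — low.
At y = 25.7 ft: A R^(2/3) = 1707 — high.
At y = 23 ft: A R^(2/3) = 1497 — matches.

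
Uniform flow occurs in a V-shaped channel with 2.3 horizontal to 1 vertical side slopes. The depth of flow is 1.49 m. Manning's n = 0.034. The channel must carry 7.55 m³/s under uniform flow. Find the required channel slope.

For a triangular section with side slope z = 2.3: A = zy² = 2.3×1.49² = 5.106 m²; P = 2y√(1+z²) = 2×1.49×2.508 = 7.474 m.
Hydraulic radius R = A/P = 5.106/7.474 = 0.6832 m.
From Manning's equation, S = [nQ / (1 A R^(2/3))]² = [0.034 × 7.55 / (1 × 5.106 × 0.6832^(2/3))]² = 0.0042.

S = 0.0042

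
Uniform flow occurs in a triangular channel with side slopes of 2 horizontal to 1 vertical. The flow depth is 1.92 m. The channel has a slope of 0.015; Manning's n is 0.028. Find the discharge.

Q = 29.1 m³/s

For a triangular section with side slope z = 2: A = zy² = 2×1.92² = 7.373 m²; P = 2y√(1+z²) = 2×1.92×2.236 = 8.587 m.
Hydraulic radius R = A/P = 7.373/8.587 = 0.8587 m.
Manning's equation: Q = (1/n) A R^(2/3) S^(1/2) = (1/0.028) × 7.373 × 0.8587^(2/3) × 0.015^(1/2) = 29.1 m³/s.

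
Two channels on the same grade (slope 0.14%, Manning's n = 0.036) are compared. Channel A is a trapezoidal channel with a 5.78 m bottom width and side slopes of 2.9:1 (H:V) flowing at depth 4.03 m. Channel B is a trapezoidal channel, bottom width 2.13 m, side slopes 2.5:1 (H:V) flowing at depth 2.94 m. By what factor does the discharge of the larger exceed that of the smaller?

3.29

Channel A: With bottom width b = 5.78 m and side slope z = 2.9: A = (b + zy)y = (5.78 + 2.9×4.03)×4.03 = 70.39 m²; P = b + 2y√(1+z²) = 5.78 + 2×4.03×3.068 = 30.5 m. Hydraulic radius R = A/P = 70.39/30.5 = 2.308 m. Q_A = (1/0.036)·70.39·2.308^(2/3)·√0.0014 = 127.8 m³/s.
Channel B: With bottom width b = 2.13 m and side slope z = 2.5: A = (b + zy)y = (2.13 + 2.5×2.94)×2.94 = 27.87 m²; P = b + 2y√(1+z²) = 2.13 + 2×2.94×2.693 = 17.96 m. Hydraulic radius R = A/P = 27.87/17.96 = 1.552 m. Q_B = (1/0.036)·27.87·1.552^(2/3)·√0.0014 = 38.83 m³/s.
The larger discharge is 127.8 m³/s and the smaller is 38.83 m³/s; the ratio is 3.29.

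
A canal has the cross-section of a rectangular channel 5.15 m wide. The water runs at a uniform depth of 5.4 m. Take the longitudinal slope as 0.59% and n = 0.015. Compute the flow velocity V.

V = 7.42 m/s

Flow area A = b·y = 5.15 × 5.4 = 27.81 m². Wetted perimeter P = b + 2y = 5.15 + 2×5.4 = 15.95 m.
Hydraulic radius R = A/P = 27.81/15.95 = 1.744 m.
From Manning's equation, V = (1/n) R^(2/3) S^(1/2) = (1/0.015) × 1.744^(2/3) × 0.0059^(1/2) = 7.42 m/s.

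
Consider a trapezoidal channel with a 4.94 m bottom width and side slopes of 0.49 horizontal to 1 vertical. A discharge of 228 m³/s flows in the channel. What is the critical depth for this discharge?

At critical depth, Q² T / (g A³) = 1, i.e. A³/T = Q²/g = 228²/9.81 = 5299.
Try y = 6.4 m: A³/T = 12320 — high.
Try y = 3.94 m: A³/T = 2254 — low.
Try y = 5.05 m: A³/T = 5308 — close enough.

y_c = 5.05 m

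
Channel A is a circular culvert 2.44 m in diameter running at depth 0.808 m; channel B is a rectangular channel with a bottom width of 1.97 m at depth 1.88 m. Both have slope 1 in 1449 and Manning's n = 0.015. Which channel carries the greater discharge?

Channel A: For a circular section of diameter D = 2.44 m at depth y = 0.808 m, the central angle is θ = 2 arccos(1 − 2y/D) = 2.453 rad. Then A = (D²/8)(θ − sin θ) = 1.352 m² and P = Dθ/2 = 2.992 m. Hydraulic radius R = A/P = 1.352/2.992 = 0.4519 m. Q_A = (1/0.015)·1.352·0.4519^(2/3)·√0.0006901 = 1.394 m³/s.
Channel B: Flow area A = b·y = 1.97 × 1.88 = 3.704 m². Wetted perimeter P = b + 2y = 1.97 + 2×1.88 = 5.73 m. Hydraulic radius R = A/P = 3.704/5.73 = 0.6464 m. Q_B = (1/0.015)·3.704·0.6464^(2/3)·√0.0006901 = 4.849 m³/s.
Q_A = 1.394 m³/s vs Q_B = 4.849 m³/s, so channel B carries more.

channel B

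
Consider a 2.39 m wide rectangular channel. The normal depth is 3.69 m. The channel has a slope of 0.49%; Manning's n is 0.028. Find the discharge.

Flow area A = b·y = 2.39 × 3.69 = 8.819 m². Wetted perimeter P = b + 2y = 2.39 + 2×3.69 = 9.77 m.
Hydraulic radius R = A/P = 8.819/9.77 = 0.9027 m.
Manning's equation: Q = (1/n) A R^(2/3) S^(1/2) = (1/0.028) × 8.819 × 0.9027^(2/3) × 0.0049^(1/2) = 20.6 m³/s.

Q = 20.6 m³/s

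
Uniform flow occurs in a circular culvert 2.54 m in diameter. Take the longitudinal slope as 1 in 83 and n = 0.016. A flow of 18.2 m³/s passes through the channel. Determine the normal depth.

y_n = 1.58 m

Manning's equation rearranged: A R^(2/3) = nQ / (1·√S) = 0.016 × 18.2 / (√0.01205) = 2.653.
Trying y = 1.92 m: A R^(2/3) = 3.445 — too large.
Trying y = 1.37 m: A R^(2/3) = 2.124 — too small.
Trying y = 1.58 m: A R^(2/3) = 2.656 — ≈ 2.653.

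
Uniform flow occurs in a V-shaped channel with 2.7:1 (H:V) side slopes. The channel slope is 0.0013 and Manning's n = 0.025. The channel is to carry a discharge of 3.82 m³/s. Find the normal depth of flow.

Manning's equation rearranged: A R^(2/3) = nQ / (1·√S) = 0.025 × 3.82 / (√0.0013) = 2.649.
Trying y = 1.54 m: A R^(2/3) = 5.154 — too large.
Trying y = 1 m: A R^(2/3) = 1.63 — too small.
Trying y = 1.2 m: A R^(2/3) = 2.65 — ≈ 2.649.

y_n = 1.2 m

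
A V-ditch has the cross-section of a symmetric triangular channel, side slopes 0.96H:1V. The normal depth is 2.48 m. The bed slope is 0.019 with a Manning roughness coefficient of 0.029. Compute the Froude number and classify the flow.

For a triangular section with side slope z = 0.96: A = zy² = 0.96×2.48² = 5.904 m²; P = 2y√(1+z²) = 2×2.48×1.386 = 6.876 m.
Hydraulic radius R = A/P = 5.904/6.876 = 0.8587 m.
V = (1/n) R^(2/3) √S = (1/0.029) × 0.8587^(2/3) × √0.019 = 4.294 m/s. Hydraulic depth D_h = A/T = 5.904/4.762 = 1.24 m.
Froude number Fr = V/√(g·D_h) = 4.294/√(9.81×1.24) = 1.23, which is greater than 1, so the flow is supercritical.

supercritical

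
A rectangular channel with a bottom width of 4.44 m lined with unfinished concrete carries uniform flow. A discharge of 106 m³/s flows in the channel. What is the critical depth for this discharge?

y_c = 3.87 m

For a rectangular channel, critical depth y_c = (q²/g)^(1/3) where q = Q/b = 106/4.44 = 23.87 m²/s.
So y_c = (23.87²/9.81)^(1/3) = 3.87 m.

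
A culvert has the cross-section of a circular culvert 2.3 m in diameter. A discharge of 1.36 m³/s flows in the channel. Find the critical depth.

At critical depth, Q² T / (g A³) = 1, i.e. A³/T = Q²/g = 1.36²/9.81 = 0.1885.
Try y = 0.667 m: A³/T = 0.4792 — over.
Try y = 0.389 m: A³/T = 0.05827 — short.
Try y = 0.525 m: A³/T = 0.1887 — ≈ 0.1885.

y_c = 0.525 m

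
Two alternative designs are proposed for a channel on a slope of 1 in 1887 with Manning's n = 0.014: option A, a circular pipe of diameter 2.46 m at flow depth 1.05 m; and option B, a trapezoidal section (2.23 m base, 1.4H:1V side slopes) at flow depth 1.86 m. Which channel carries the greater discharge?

channel B

Channel A: For a circular section of diameter D = 2.46 m at depth y = 1.05 m, the central angle is θ = 2 arccos(1 − 2y/D) = 2.848 rad. Then A = (D²/8)(θ − sin θ) = 1.935 m² and P = Dθ/2 = 3.503 m. Hydraulic radius R = A/P = 1.935/3.503 = 0.5525 m. Q_A = (1/0.014)·1.935·0.5525^(2/3)·√0.0005299 = 2.143 m³/s.
Channel B: With bottom width b = 2.23 m and side slope z = 1.4: A = (b + zy)y = (2.23 + 1.4×1.86)×1.86 = 8.991 m²; P = b + 2y√(1+z²) = 2.23 + 2×1.86×1.72 = 8.63 m. Hydraulic radius R = A/P = 8.991/8.63 = 1.042 m. Q_B = (1/0.014)·8.991·1.042^(2/3)·√0.0005299 = 15.19 m³/s.
Q_A = 2.143 m³/s vs Q_B = 15.19 m³/s, so channel B carries more.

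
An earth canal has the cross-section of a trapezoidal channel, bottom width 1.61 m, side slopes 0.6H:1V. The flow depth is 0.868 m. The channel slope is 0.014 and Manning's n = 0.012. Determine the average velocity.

With bottom width b = 1.61 m and side slope z = 0.6: A = (b + zy)y = (1.61 + 0.6×0.868)×0.868 = 1.85 m²; P = b + 2y√(1+z²) = 1.61 + 2×0.868×1.166 = 3.635 m.
Hydraulic radius R = A/P = 1.85/3.635 = 0.5089 m.
From Manning's equation, V = (1/n) R^(2/3) S^(1/2) = (1/0.012) × 0.5089^(2/3) × 0.014^(1/2) = 6.28 m/s.

V = 6.28 m/s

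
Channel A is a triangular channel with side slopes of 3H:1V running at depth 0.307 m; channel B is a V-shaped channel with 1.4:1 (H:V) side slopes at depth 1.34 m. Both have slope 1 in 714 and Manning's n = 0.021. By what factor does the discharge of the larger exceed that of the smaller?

Channel A: For a triangular section with side slope z = 3: A = zy² = 3×0.307² = 0.2827 m²; P = 2y√(1+z²) = 2×0.307×3.162 = 1.942 m. Hydraulic radius R = A/P = 0.2827/1.942 = 0.1456 m. Q_A = (1/0.021)·0.2827·0.1456^(2/3)·√0.001401 = 0.1395 m³/s.
Channel B: For a triangular section with side slope z = 1.4: A = zy² = 1.4×1.34² = 2.514 m²; P = 2y√(1+z²) = 2×1.34×1.72 = 4.611 m. Hydraulic radius R = A/P = 2.514/4.611 = 0.5452 m. Q_B = (1/0.021)·2.514·0.5452^(2/3)·√0.001401 = 2.99 m³/s.
The larger discharge is 2.99 m³/s and the smaller is 0.1395 m³/s; the ratio is 21.4.

21.4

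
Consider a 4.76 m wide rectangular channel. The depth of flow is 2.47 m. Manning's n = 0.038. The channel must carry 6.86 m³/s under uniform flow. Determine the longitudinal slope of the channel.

Flow area A = b·y = 4.76 × 2.47 = 11.76 m². Wetted perimeter P = b + 2y = 4.76 + 2×2.47 = 9.7 m.
Hydraulic radius R = A/P = 11.76/9.7 = 1.212 m.
From Manning's equation, S = [nQ / (1 A R^(2/3))]² = [0.038 × 6.86 / (1 × 11.76 × 1.212^(2/3))]² = 0.00038.

S = 0.00038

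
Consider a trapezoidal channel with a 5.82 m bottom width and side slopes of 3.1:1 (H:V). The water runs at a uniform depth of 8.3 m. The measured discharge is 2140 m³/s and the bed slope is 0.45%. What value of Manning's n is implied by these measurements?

With bottom width b = 5.82 m and side slope z = 3.1: A = (b + zy)y = (5.82 + 3.1×8.3)×8.3 = 261.9 m²; P = b + 2y√(1+z²) = 5.82 + 2×8.3×3.257 = 59.89 m.
Hydraulic radius R = A/P = 261.9/59.89 = 4.372 m.
Rearranging Manning's equation: n = (1/Q) A R^(2/3) S^(1/2) = (1/2140) × 261.9 × 4.372^(2/3) × √0.0045 = 0.0219.

n = 0.0219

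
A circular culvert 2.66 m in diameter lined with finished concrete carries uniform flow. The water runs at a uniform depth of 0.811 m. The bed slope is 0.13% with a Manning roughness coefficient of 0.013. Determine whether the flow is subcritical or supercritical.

For a circular section of diameter D = 2.66 m at depth y = 0.811 m, the central angle is θ = 2 arccos(1 − 2y/D) = 2.34 rad. Then A = (D²/8)(θ − sin θ) = 1.434 m² and P = Dθ/2 = 3.112 m.
Hydraulic radius R = A/P = 1.434/3.112 = 0.4608 m.
V = (1/n) R^(2/3) √S = (1/0.013) × 0.4608^(2/3) × √0.0013 = 1.655 m/s. Hydraulic depth D_h = A/T = 1.434/2.449 = 0.5855 m.
Froude number Fr = V/√(g·D_h) = 1.655/√(9.81×0.5855) = 0.69, which is less than 1, so the flow is subcritical.

subcritical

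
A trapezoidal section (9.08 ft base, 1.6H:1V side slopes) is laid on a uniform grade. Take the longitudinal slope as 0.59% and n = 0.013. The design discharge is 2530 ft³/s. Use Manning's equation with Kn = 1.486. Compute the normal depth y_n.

Manning's equation rearranged: A R^(2/3) = nQ / (1.486·√S) = 0.013 × 2530 / (1.486 × √0.0059) = 288.2.
Trying y = 7.01 ft: A R^(2/3) = 358.8 — over.
Trying y = 4.33 ft: A R^(2/3) = 135.3 — short.
Trying y = 6.31 ft: A R^(2/3) = 288.4 — close enough.

y_n = 6.31 ft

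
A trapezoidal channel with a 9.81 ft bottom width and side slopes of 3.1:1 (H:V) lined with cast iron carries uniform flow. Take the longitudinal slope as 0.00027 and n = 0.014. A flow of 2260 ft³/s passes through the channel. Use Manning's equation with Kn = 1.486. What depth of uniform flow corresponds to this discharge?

y_n = 10.1 ft

Manning's equation rearranged: A R^(2/3) = nQ / (1.486·√S) = 0.014 × 2260 / (1.486 × √0.00027) = 1296.
At y = 8.05 ft: A R^(2/3) = 762.3 — low.
At y = 11.2 ft: A R^(2/3) = 1651 — high.
At y = 10.1 ft: A R^(2/3) = 1293 — ≈ 1296.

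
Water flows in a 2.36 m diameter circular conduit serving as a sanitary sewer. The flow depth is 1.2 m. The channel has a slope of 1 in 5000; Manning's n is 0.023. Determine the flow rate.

For a circular section of diameter D = 2.36 m at depth y = 1.2 m, the central angle is θ = 2 arccos(1 − 2y/D) = 3.175 rad. Then A = (D²/8)(θ − sin θ) = 2.234 m² and P = Dθ/2 = 3.747 m.
Hydraulic radius R = A/P = 2.234/3.747 = 0.5963 m.
Manning's equation: Q = (1/n) A R^(2/3) S^(1/2) = (1/0.023) × 2.234 × 0.5963^(2/3) × 0.0002^(1/2) = 0.973 m³/s.

Q = 0.973 m³/s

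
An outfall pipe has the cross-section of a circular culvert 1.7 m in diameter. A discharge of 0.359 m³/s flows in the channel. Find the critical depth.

At critical depth, Q² T / (g A³) = 1, i.e. A³/T = Q²/g = 0.359²/9.81 = 0.01314.
Try y = 0.26 m: A³/T = 0.008653 — too small.
Try y = 0.289 m: A³/T = 0.01312 — close enough.

y_c = 0.289 m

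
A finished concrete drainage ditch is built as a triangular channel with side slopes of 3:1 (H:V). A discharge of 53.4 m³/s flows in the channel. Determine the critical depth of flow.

y_c = 2.3 m

At critical depth, Q² T / (g A³) = 1, i.e. A³/T = Q²/g = 53.4²/9.81 = 290.7.
Trying y = 2.5 m: A³/T = 439.5 — high.
Trying y = 2.05 m: A³/T = 162.9 — low.
Trying y = 2.3 m: A³/T = 289.6 — matches.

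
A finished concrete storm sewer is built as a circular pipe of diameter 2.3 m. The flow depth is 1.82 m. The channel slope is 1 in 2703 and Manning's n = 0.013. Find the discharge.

Q = 4.11 m³/s

For a circular section of diameter D = 2.3 m at depth y = 1.82 m, the central angle is θ = 2 arccos(1 − 2y/D) = 4.385 rad. Then A = (D²/8)(θ − sin θ) = 3.526 m² and P = Dθ/2 = 5.043 m.
Hydraulic radius R = A/P = 3.526/5.043 = 0.6992 m.
Manning's equation: Q = (1/n) A R^(2/3) S^(1/2) = (1/0.013) × 3.526 × 0.6992^(2/3) × 0.00037^(1/2) = 4.11 m³/s.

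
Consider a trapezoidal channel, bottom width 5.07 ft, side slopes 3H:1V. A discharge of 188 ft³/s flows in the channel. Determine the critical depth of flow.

At critical depth, Q² T / (g A³) = 1, i.e. A³/T = Q²/g = 188²/32.2 = 1098.
At y = 1.68 ft: A³/T = 323.4 — too small.
At y = 2.3 ft: A³/T = 1106 — ≈ 1098.

y_c = 2.3 ft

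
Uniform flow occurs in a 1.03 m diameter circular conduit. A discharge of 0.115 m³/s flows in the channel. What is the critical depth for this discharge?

y_c = 0.186 m

At critical depth, Q² T / (g A³) = 1, i.e. A³/T = Q²/g = 0.115²/9.81 = 0.001348.
Try y = 0.164 m: A³/T = 0.0008278 — low.
Try y = 0.224 m: A³/T = 0.002812 — high.
Try y = 0.186 m: A³/T = 0.001358 — ≈ 0.001348.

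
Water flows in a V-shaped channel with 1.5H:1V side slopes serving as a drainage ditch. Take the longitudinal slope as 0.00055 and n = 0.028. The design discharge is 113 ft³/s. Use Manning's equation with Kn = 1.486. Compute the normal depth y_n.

y_n = 5.8 ft

Manning's equation rearranged: A R^(2/3) = nQ / (1.486·√S) = 0.028 × 113 / (1.486 × √0.00055) = 90.79.
Try y = 6.8 ft: A R^(2/3) = 138.7 — over.
Try y = 5.8 ft: A R^(2/3) = 90.78 — matches.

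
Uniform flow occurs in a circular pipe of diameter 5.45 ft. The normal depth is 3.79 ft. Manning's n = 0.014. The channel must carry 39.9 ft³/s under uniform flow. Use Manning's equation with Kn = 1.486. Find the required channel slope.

For a circular section of diameter D = 5.45 ft at depth y = 3.79 ft, the central angle is θ = 2 arccos(1 − 2y/D) = 3.945 rad. Then A = (D²/8)(θ − sin θ) = 17.32 ft² and P = Dθ/2 = 10.75 ft.
Hydraulic radius R = A/P = 17.32/10.75 = 1.611 ft.
From Manning's equation, S = [nQ / (1.486 A R^(2/3))]² = [0.014 × 39.9 / (1.486 × 17.32 × 1.611^(2/3))]² = 0.00025.

S = 0.00025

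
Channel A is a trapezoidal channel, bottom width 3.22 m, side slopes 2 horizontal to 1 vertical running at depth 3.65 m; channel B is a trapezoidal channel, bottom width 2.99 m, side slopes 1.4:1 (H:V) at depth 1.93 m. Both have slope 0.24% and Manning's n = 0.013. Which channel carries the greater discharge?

channel A

Channel A: With bottom width b = 3.22 m and side slope z = 2: A = (b + zy)y = (3.22 + 2×3.65)×3.65 = 38.4 m²; P = b + 2y√(1+z²) = 3.22 + 2×3.65×2.236 = 19.54 m. Hydraulic radius R = A/P = 38.4/19.54 = 1.965 m. Q_A = (1/0.013)·38.4·1.965^(2/3)·√0.0024 = 227 m³/s.
Channel B: With bottom width b = 2.99 m and side slope z = 1.4: A = (b + zy)y = (2.99 + 1.4×1.93)×1.93 = 10.99 m²; P = b + 2y√(1+z²) = 2.99 + 2×1.93×1.72 = 9.631 m. Hydraulic radius R = A/P = 10.99/9.631 = 1.141 m. Q_B = (1/0.013)·10.99·1.141^(2/3)·√0.0024 = 45.19 m³/s.
Q_A = 227 m³/s vs Q_B = 45.19 m³/s, so channel A carries more.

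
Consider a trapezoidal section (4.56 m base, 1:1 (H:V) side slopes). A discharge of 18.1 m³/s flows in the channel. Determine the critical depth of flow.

y_c = 1.08 m

At critical depth, Q² T / (g A³) = 1, i.e. A³/T = Q²/g = 18.1²/9.81 = 33.4.
Trying y = 1.18 m: A³/T = 44.9 — too large.
Trying y = 0.923 m: A³/T = 20.23 — too small.
Trying y = 1.08 m: A³/T = 33.63 — ≈ 33.4.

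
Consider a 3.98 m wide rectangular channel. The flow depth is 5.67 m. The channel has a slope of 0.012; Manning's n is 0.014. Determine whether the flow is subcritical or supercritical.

supercritical

Flow area A = b·y = 3.98 × 5.67 = 22.57 m². Wetted perimeter P = b + 2y = 3.98 + 2×5.67 = 15.32 m.
Hydraulic radius R = A/P = 22.57/15.32 = 1.473 m.
V = (1/n) R^(2/3) √S = (1/0.014) × 1.473^(2/3) × √0.012 = 10.13 m/s. Hydraulic depth D_h = A/T = 22.57/3.98 = 5.67 m.
Froude number Fr = V/√(g·D_h) = 10.13/√(9.81×5.67) = 1.36, which is greater than 1, so the flow is supercritical.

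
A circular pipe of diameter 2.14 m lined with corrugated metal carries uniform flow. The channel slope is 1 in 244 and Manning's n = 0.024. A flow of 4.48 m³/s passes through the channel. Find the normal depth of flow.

Manning's equation rearranged: A R^(2/3) = nQ / (1·√S) = 0.024 × 4.48 / (√0.004098) = 1.68.
At y = 1.02 m: A R^(2/3) = 1.092 — too small.
At y = 1.67 m: A R^(2/3) = 2.259 — too large.
At y = 1.33 m: A R^(2/3) = 1.679 — matches.

y_n = 1.33 m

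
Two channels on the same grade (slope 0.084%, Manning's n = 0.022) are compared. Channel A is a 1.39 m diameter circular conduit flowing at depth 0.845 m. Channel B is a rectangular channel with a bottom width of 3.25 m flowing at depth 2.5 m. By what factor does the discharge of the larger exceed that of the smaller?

15.6

Channel A: For a circular section of diameter D = 1.39 m at depth y = 0.845 m, the central angle is θ = 2 arccos(1 − 2y/D) = 3.577 rad. Then A = (D²/8)(θ − sin θ) = 0.9656 m² and P = Dθ/2 = 2.486 m. Hydraulic radius R = A/P = 0.9656/2.486 = 0.3885 m. Q_A = (1/0.022)·0.9656·0.3885^(2/3)·√0.00084 = 0.6772 m³/s.
Channel B: Flow area A = b·y = 3.25 × 2.5 = 8.125 m². Wetted perimeter P = b + 2y = 3.25 + 2×2.5 = 8.25 m. Hydraulic radius R = A/P = 8.125/8.25 = 0.9848 m. Q_B = (1/0.022)·8.125·0.9848^(2/3)·√0.00084 = 10.6 m³/s.
The larger discharge is 10.6 m³/s and the smaller is 0.6772 m³/s; the ratio is 15.6.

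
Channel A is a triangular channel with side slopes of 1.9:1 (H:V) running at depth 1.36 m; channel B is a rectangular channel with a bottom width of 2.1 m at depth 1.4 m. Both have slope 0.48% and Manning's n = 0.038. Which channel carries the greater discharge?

Channel A: For a triangular section with side slope z = 1.9: A = zy² = 1.9×1.36² = 3.514 m²; P = 2y√(1+z²) = 2×1.36×2.147 = 5.84 m. Hydraulic radius R = A/P = 3.514/5.84 = 0.6017 m. Q_A = (1/0.038)·3.514·0.6017^(2/3)·√0.0048 = 4.567 m³/s.
Channel B: Flow area A = b·y = 2.1 × 1.4 = 2.94 m². Wetted perimeter P = b + 2y = 2.1 + 2×1.4 = 4.9 m. Hydraulic radius R = A/P = 2.94/4.9 = 0.6 m. Q_B = (1/0.038)·2.94·0.6^(2/3)·√0.0048 = 3.813 m³/s.
Q_A = 4.567 m³/s vs Q_B = 3.813 m³/s, so channel A carries more.

channel A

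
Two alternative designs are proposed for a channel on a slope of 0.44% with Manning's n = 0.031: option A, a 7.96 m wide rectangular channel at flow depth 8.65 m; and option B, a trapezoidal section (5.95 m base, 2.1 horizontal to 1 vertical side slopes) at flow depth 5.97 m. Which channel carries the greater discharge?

channel B

Channel A: Flow area A = b·y = 7.96 × 8.65 = 68.85 m². Wetted perimeter P = b + 2y = 7.96 + 2×8.65 = 25.26 m. Hydraulic radius R = A/P = 68.85/25.26 = 2.726 m. Q_A = (1/0.031)·68.85·2.726^(2/3)·√0.0044 = 287.5 m³/s.
Channel B: With bottom width b = 5.95 m and side slope z = 2.1: A = (b + zy)y = (5.95 + 2.1×5.97)×5.97 = 110.4 m²; P = b + 2y√(1+z²) = 5.95 + 2×5.97×2.326 = 33.72 m. Hydraulic radius R = A/P = 110.4/33.72 = 3.273 m. Q_B = (1/0.031)·110.4·3.273^(2/3)·√0.0044 = 520.6 m³/s.
Q_A = 287.5 m³/s vs Q_B = 520.6 m³/s, so channel B carries more.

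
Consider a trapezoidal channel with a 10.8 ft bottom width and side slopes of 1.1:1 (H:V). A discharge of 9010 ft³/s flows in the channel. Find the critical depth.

y_c = 16.8 ft

At critical depth, Q² T / (g A³) = 1, i.e. A³/T = Q²/g = 9010²/32.2 = 2521000.
At y = 18.3 ft: A³/T = 3552000 — high.
At y = 14.8 ft: A³/T = 1485000 — low.
At y = 16.8 ft: A³/T = 2492000 — close enough.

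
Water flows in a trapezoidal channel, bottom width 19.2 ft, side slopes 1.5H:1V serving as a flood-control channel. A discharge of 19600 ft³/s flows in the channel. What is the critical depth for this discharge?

At critical depth, Q² T / (g A³) = 1, i.e. A³/T = Q²/g = 19600²/32.2 = 11930000.
Trying y = 14.3 ft: A³/T = 3163000 — low.
Trying y = 25.1 ft: A³/T = 30750000 — high.
Trying y = 20 ft: A³/T = 12030000 — close enough.

y_c = 20 ft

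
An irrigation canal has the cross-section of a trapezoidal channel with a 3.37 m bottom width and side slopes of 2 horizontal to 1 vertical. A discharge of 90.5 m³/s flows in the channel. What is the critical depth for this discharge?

At critical depth, Q² T / (g A³) = 1, i.e. A³/T = Q²/g = 90.5²/9.81 = 834.9.
Try y = 1.9 m: A³/T = 230.5 — short.
Try y = 3.28 m: A³/T = 2095 — over.
Try y = 2.62 m: A³/T = 828.8 — close enough.

y_c = 2.62 m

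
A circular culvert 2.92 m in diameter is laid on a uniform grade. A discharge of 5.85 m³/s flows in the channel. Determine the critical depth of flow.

y_c = 1.04 m

At critical depth, Q² T / (g A³) = 1, i.e. A³/T = Q²/g = 5.85²/9.81 = 3.489.
Try y = 1.16 m: A³/T = 5.328 — high.
Try y = 0.905 m: A³/T = 2.045 — low.
Try y = 1.04 m: A³/T = 3.5 — matches.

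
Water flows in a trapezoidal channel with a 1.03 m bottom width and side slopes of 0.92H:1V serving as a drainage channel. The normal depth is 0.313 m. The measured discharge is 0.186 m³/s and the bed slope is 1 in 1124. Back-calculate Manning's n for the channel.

n = 0.0241

With bottom width b = 1.03 m and side slope z = 0.92: A = (b + zy)y = (1.03 + 0.92×0.313)×0.313 = 0.4125 m²; P = b + 2y√(1+z²) = 1.03 + 2×0.313×1.359 = 1.881 m.
Hydraulic radius R = A/P = 0.4125/1.881 = 0.2194 m.
Rearranging Manning's equation: n = (1/Q) A R^(2/3) S^(1/2) = (1/0.186) × 0.4125 × 0.2194^(2/3) × √0.0008897 = 0.0241.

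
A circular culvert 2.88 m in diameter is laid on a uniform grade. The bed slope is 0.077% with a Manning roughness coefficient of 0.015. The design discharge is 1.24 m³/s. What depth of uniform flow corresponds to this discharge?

y_n = 0.696 m

Manning's equation rearranged: A R^(2/3) = nQ / (1·√S) = 0.015 × 1.24 / (√0.00077) = 0.6703.
Trying y = 0.543 m: A R^(2/3) = 0.4065 — short.
Trying y = 0.83 m: A R^(2/3) = 0.948 — over.
Trying y = 0.696 m: A R^(2/3) = 0.6702 — matches.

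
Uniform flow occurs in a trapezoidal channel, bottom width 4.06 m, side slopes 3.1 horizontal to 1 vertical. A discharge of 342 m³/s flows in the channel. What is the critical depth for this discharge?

y_c = 4.17 m

At critical depth, Q² T / (g A³) = 1, i.e. A³/T = Q²/g = 342²/9.81 = 11920.
At y = 3.05 m: A³/T = 3049 — too small.
At y = 4.56 m: A³/T = 17670 — too large.
At y = 4.17 m: A³/T = 11880 — close enough.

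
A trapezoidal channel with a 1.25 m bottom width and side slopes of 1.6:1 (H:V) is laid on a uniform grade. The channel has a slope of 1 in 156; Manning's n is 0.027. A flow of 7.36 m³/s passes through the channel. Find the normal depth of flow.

Manning's equation rearranged: A R^(2/3) = nQ / (1·√S) = 0.027 × 7.36 / (√0.00641) = 2.482.
At y = 0.928 m: A R^(2/3) = 1.671 — low.
At y = 1.12 m: A R^(2/3) = 2.483 — close enough.

y_n = 1.12 m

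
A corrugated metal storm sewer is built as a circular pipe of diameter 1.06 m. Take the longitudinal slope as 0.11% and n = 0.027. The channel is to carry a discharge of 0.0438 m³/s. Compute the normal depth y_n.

Manning's equation rearranged: A R^(2/3) = nQ / (1·√S) = 0.027 × 0.0438 / (√0.0011) = 0.03566.
Trying y = 0.194 m: A R^(2/3) = 0.02662 — short.
Trying y = 0.282 m: A R^(2/3) = 0.05639 — over.
Trying y = 0.224 m: A R^(2/3) = 0.03564 — matches.

y_n = 0.224 m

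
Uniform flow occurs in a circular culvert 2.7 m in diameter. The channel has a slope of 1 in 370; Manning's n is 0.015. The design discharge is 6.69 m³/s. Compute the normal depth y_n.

Manning's equation rearranged: A R^(2/3) = nQ / (1·√S) = 0.015 × 6.69 / (√0.002703) = 1.93.
Try y = 1.35 m: A R^(2/3) = 2.203 — high.
Try y = 0.968 m: A R^(2/3) = 1.212 — low.
Try y = 1.25 m: A R^(2/3) = 1.929 — ≈ 1.93.

y_n = 1.25 m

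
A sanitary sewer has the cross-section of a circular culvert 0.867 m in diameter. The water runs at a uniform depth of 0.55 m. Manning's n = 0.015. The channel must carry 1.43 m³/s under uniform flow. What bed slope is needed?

S = 0.019

For a circular section of diameter D = 0.867 m at depth y = 0.55 m, the central angle is θ = 2 arccos(1 − 2y/D) = 3.686 rad. Then A = (D²/8)(θ − sin θ) = 0.395 m² and P = Dθ/2 = 1.598 m.
Hydraulic radius R = A/P = 0.395/1.598 = 0.2472 m.
From Manning's equation, S = [nQ / (1 A R^(2/3))]² = [0.015 × 1.43 / (1 × 0.395 × 0.2472^(2/3))]² = 0.019.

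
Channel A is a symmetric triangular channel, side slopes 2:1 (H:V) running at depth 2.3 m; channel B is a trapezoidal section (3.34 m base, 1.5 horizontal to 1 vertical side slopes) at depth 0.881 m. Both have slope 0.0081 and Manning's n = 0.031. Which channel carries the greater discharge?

channel A

Channel A: For a triangular section with side slope z = 2: A = zy² = 2×2.3² = 10.58 m²; P = 2y√(1+z²) = 2×2.3×2.236 = 10.29 m. Hydraulic radius R = A/P = 10.58/10.29 = 1.029 m. Q_A = (1/0.031)·10.58·1.029^(2/3)·√0.0081 = 31.3 m³/s.
Channel B: With bottom width b = 3.34 m and side slope z = 1.5: A = (b + zy)y = (3.34 + 1.5×0.881)×0.881 = 4.107 m²; P = b + 2y√(1+z²) = 3.34 + 2×0.881×1.803 = 6.516 m. Hydraulic radius R = A/P = 4.107/6.516 = 0.6302 m. Q_B = (1/0.031)·4.107·0.6302^(2/3)·√0.0081 = 8.764 m³/s.
Q_A = 31.3 m³/s vs Q_B = 8.764 m³/s, so channel A carries more.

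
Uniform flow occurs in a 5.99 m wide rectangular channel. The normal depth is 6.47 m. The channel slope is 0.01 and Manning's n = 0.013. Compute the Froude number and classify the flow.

supercritical

Flow area A = b·y = 5.99 × 6.47 = 38.76 m². Wetted perimeter P = b + 2y = 5.99 + 2×6.47 = 18.93 m.
Hydraulic radius R = A/P = 38.76/18.93 = 2.047 m.
V = (1/n) R^(2/3) √S = (1/0.013) × 2.047^(2/3) × √0.01 = 12.4 m/s. Hydraulic depth D_h = A/T = 38.76/5.99 = 6.47 m.
Froude number Fr = V/√(g·D_h) = 12.4/√(9.81×6.47) = 1.56, which is greater than 1, so the flow is supercritical.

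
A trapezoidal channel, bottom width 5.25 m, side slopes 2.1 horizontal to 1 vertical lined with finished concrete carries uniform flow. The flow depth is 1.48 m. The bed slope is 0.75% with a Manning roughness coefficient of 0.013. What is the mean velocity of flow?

V = 6.75 m/s

With bottom width b = 5.25 m and side slope z = 2.1: A = (b + zy)y = (5.25 + 2.1×1.48)×1.48 = 12.37 m²; P = b + 2y√(1+z²) = 5.25 + 2×1.48×2.326 = 12.13 m.
Hydraulic radius R = A/P = 12.37/12.13 = 1.019 m.
From Manning's equation, V = (1/n) R^(2/3) S^(1/2) = (1/0.013) × 1.019^(2/3) × 0.0075^(1/2) = 6.75 m/s.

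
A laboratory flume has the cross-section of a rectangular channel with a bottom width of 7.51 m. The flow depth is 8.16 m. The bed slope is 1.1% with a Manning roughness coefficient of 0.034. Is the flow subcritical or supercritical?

Flow area A = b·y = 7.51 × 8.16 = 61.28 m². Wetted perimeter P = b + 2y = 7.51 + 2×8.16 = 23.83 m.
Hydraulic radius R = A/P = 61.28/23.83 = 2.572 m.
V = (1/n) R^(2/3) √S = (1/0.034) × 2.572^(2/3) × √0.011 = 5.79 m/s. Hydraulic depth D_h = A/T = 61.28/7.51 = 8.16 m.
Froude number Fr = V/√(g·D_h) = 5.79/√(9.81×8.16) = 0.647, which is less than 1, so the flow is subcritical.

subcritical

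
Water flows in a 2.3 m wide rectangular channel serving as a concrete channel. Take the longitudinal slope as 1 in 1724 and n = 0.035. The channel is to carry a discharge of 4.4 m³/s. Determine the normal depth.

Manning's equation rearranged: A R^(2/3) = nQ / (1·√S) = 0.035 × 4.4 / (√0.00058) = 6.394.
Try y = 2.68 m: A R^(2/3) = 5.333 — too small.
Try y = 3.82 m: A R^(2/3) = 8.092 — too large.
Try y = 3.12 m: A R^(2/3) = 6.39 — ≈ 6.394.

y_n = 3.12 m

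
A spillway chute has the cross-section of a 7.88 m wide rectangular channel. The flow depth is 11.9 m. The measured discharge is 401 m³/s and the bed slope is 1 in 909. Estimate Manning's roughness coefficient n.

Flow area A = b·y = 7.88 × 11.9 = 93.77 m². Wetted perimeter P = b + 2y = 7.88 + 2×11.9 = 31.68 m.
Hydraulic radius R = A/P = 93.77/31.68 = 2.96 m.
Rearranging Manning's equation: n = (1/Q) A R^(2/3) S^(1/2) = (1/401) × 93.77 × 2.96^(2/3) × √0.0011 = 0.016.

n = 0.016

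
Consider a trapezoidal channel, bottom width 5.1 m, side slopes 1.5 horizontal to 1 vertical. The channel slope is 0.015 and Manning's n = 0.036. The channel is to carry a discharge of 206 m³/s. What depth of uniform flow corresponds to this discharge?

y_n = 3.56 m

Manning's equation rearranged: A R^(2/3) = nQ / (1·√S) = 0.036 × 206 / (√0.015) = 60.55.
At y = 4.3 m: A R^(2/3) = 89.29 — too large.
At y = 3.01 m: A R^(2/3) = 43.05 — too small.
At y = 3.56 m: A R^(2/3) = 60.41 — ≈ 60.55.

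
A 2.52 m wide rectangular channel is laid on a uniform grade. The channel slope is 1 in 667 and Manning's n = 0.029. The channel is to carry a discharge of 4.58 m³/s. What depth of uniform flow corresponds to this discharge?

Manning's equation rearranged: A R^(2/3) = nQ / (1·√S) = 0.029 × 4.58 / (√0.001499) = 3.43.
Try y = 1.15 m: A R^(2/3) = 2.064 — too small.
Try y = 2.05 m: A R^(2/3) = 4.379 — too large.
Try y = 1.69 m: A R^(2/3) = 3.427 — matches.

y_n = 1.69 m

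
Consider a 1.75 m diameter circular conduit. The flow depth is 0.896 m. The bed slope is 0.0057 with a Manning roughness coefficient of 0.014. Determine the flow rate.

Q = 3.89 m³/s

For a circular section of diameter D = 1.75 m at depth y = 0.896 m, the central angle is θ = 2 arccos(1 − 2y/D) = 3.19 rad. Then A = (D²/8)(θ − sin θ) = 1.239 m² and P = Dθ/2 = 2.791 m.
Hydraulic radius R = A/P = 1.239/2.791 = 0.4441 m.
Manning's equation: Q = (1/n) A R^(2/3) S^(1/2) = (1/0.014) × 1.239 × 0.4441^(2/3) × 0.0057^(1/2) = 3.89 m³/s.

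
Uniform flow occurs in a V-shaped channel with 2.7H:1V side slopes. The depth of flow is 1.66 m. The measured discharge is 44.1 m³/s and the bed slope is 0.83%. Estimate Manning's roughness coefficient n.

For a triangular section with side slope z = 2.7: A = zy² = 2.7×1.66² = 7.44 m²; P = 2y√(1+z²) = 2×1.66×2.879 = 9.559 m.
Hydraulic radius R = A/P = 7.44/9.559 = 0.7783 m.
Rearranging Manning's equation: n = (1/Q) A R^(2/3) S^(1/2) = (1/44.1) × 7.44 × 0.7783^(2/3) × √0.0083 = 0.013.

n = 0.013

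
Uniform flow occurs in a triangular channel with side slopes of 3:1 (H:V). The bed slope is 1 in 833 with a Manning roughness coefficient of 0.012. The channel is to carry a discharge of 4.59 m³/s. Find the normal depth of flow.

Manning's equation rearranged: A R^(2/3) = nQ / (1·√S) = 0.012 × 4.59 / (√0.0012) = 1.59.
At y = 1.13 m: A R^(2/3) = 2.528 — high.
At y = 0.825 m: A R^(2/3) = 1.092 — low.
At y = 0.95 m: A R^(2/3) = 1.591 — ≈ 1.59.

y_n = 0.95 m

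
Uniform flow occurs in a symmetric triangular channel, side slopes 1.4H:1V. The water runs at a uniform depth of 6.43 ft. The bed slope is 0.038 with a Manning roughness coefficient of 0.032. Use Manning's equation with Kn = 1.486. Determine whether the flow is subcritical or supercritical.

For a triangular section with side slope z = 1.4: A = zy² = 1.4×6.43² = 57.88 ft²; P = 2y√(1+z²) = 2×6.43×1.72 = 22.13 ft.
Hydraulic radius R = A/P = 57.88/22.13 = 2.616 ft.
V = (1.486/n) R^(2/3) √S = (1.486/0.032) × 2.616^(2/3) × √0.038 = 17.19 ft/s. Hydraulic depth D_h = A/T = 57.88/18 = 3.215 ft.
Froude number Fr = V/√(g·D_h) = 17.19/√(32.2×3.215) = 1.69, which is greater than 1, so the flow is supercritical.

supercritical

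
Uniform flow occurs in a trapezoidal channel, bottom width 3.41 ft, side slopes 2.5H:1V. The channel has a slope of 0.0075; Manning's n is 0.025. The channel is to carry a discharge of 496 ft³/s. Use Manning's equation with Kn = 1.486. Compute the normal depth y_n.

y_n = 4.13 ft

Manning's equation rearranged: A R^(2/3) = nQ / (1.486·√S) = 0.025 × 496 / (1.486 × √0.0075) = 96.35.
Trying y = 2.87 ft: A R^(2/3) = 41.74 — too small.
Trying y = 4.68 ft: A R^(2/3) = 129.3 — too large.
Trying y = 4.13 ft: A R^(2/3) = 96.29 — matches.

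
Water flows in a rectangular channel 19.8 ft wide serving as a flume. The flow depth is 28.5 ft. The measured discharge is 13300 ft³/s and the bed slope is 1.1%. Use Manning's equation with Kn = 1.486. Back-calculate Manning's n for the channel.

n = 0.025

Flow area A = b·y = 19.8 × 28.5 = 564.3 ft². Wetted perimeter P = b + 2y = 19.8 + 2×28.5 = 76.8 ft.
Hydraulic radius R = A/P = 564.3/76.8 = 7.348 ft.
Rearranging Manning's equation: n = (1.486/Q) A R^(2/3) S^(1/2) = (1.486/13300) × 564.3 × 7.348^(2/3) × √0.011 = 0.025.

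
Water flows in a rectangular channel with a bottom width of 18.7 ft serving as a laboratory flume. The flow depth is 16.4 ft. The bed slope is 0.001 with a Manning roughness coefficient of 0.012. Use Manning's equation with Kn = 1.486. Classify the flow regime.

subcritical

Flow area A = b·y = 18.7 × 16.4 = 306.7 ft². Wetted perimeter P = b + 2y = 18.7 + 2×16.4 = 51.5 ft.
Hydraulic radius R = A/P = 306.7/51.5 = 5.955 ft.
V = (1.486/n) R^(2/3) √S = (1.486/0.012) × 5.955^(2/3) × √0.001 = 12.87 ft/s. Hydraulic depth D_h = A/T = 306.7/18.7 = 16.4 ft.
Froude number Fr = V/√(g·D_h) = 12.87/√(32.2×16.4) = 0.56, which is less than 1, so the flow is subcritical.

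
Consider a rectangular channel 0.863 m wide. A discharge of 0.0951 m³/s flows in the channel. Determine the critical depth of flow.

y_c = 0.107 m

For a rectangular channel, critical depth y_c = (q²/g)^(1/3) where q = Q/b = 0.0951/0.863 = 0.1102 m²/s.
So y_c = (0.1102²/9.81)^(1/3) = 0.107 m.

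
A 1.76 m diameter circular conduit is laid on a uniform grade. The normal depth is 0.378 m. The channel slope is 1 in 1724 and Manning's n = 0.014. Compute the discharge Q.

For a circular section of diameter D = 1.76 m at depth y = 0.378 m, the central angle is θ = 2 arccos(1 − 2y/D) = 1.927 rad. Then A = (D²/8)(θ − sin θ) = 0.3835 m² and P = Dθ/2 = 1.696 m.
Hydraulic radius R = A/P = 0.3835/1.696 = 0.2261 m.
Manning's equation: Q = (1/n) A R^(2/3) S^(1/2) = (1/0.014) × 0.3835 × 0.2261^(2/3) × 0.00058^(1/2) = 0.245 m³/s.

Q = 0.245 m³/s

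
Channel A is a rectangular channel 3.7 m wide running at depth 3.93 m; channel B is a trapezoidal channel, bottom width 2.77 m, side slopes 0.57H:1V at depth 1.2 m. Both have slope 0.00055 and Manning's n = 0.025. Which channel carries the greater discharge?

channel A

Channel A: Flow area A = b·y = 3.7 × 3.93 = 14.54 m². Wetted perimeter P = b + 2y = 3.7 + 2×3.93 = 11.56 m. Hydraulic radius R = A/P = 14.54/11.56 = 1.258 m. Q_A = (1/0.025)·14.54·1.258^(2/3)·√0.00055 = 15.89 m³/s.
Channel B: With bottom width b = 2.77 m and side slope z = 0.57: A = (b + zy)y = (2.77 + 0.57×1.2)×1.2 = 4.145 m²; P = b + 2y√(1+z²) = 2.77 + 2×1.2×1.151 = 5.533 m. Hydraulic radius R = A/P = 4.145/5.533 = 0.7492 m. Q_B = (1/0.025)·4.145·0.7492^(2/3)·√0.00055 = 3.207 m³/s.
Q_A = 15.89 m³/s vs Q_B = 3.207 m³/s, so channel A carries more.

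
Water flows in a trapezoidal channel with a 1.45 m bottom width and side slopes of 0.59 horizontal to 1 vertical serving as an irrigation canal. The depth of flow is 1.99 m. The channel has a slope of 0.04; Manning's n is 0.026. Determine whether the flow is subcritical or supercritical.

supercritical

With bottom width b = 1.45 m and side slope z = 0.59: A = (b + zy)y = (1.45 + 0.59×1.99)×1.99 = 5.222 m²; P = b + 2y√(1+z²) = 1.45 + 2×1.99×1.161 = 6.071 m.
Hydraulic radius R = A/P = 5.222/6.071 = 0.8601 m.
V = (1/n) R^(2/3) √S = (1/0.026) × 0.8601^(2/3) × √0.04 = 6.957 m/s. Hydraulic depth D_h = A/T = 5.222/3.798 = 1.375 m.
Froude number Fr = V/√(g·D_h) = 6.957/√(9.81×1.375) = 1.89, which is greater than 1, so the flow is supercritical.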